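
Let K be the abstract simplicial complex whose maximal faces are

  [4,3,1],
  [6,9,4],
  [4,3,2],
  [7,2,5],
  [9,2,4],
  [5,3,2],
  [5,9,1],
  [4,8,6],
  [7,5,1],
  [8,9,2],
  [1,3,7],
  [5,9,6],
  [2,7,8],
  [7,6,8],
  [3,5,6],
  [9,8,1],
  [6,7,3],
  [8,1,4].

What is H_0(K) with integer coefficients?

K has 9 vertices, 27 edges, 18 triangles.
rank ∂_0 = 0, rank ∂_1 = 8 ⇒ b_0 = 9 − 0 − 8 = 1; all invariant factors of ∂_1 are 1 so no torsion. So H_0 = Z.

H_0 = Z.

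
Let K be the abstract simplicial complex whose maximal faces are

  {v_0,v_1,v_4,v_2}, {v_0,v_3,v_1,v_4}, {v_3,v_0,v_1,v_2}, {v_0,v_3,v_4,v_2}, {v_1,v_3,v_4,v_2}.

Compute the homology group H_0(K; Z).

Order the vertices as v_0 < v_1 < v_2 < v_3 < v_4. Listing each simplex with vertices in this order, K has dimension 3 with simplices:

  0-simplices (5): [v_0], [v_1], [v_2], [v_3], [v_4]
  1-simplices (10): [v_0,v_1], [v_0,v_2], [v_0,v_3], [v_0,v_4], [v_1,v_2], [v_1,v_3], [v_1,v_4], [v_2,v_3], [v_2,v_4], [v_3,v_4]
  2-simplices (10): [v_0,v_1,v_2], [v_0,v_1,v_3], [v_0,v_1,v_4], [v_0,v_2,v_3], [v_0,v_2,v_4], [v_0,v_3,v_4], [v_1,v_2,v_3], [v_1,v_2,v_4], [v_1,v_3,v_4], [v_2,v_3,v_4]
  3-simplices (5): [v_0,v_1,v_2,v_3], [v_0,v_1,v_2,v_4], [v_0,v_1,v_3,v_4], [v_0,v_2,v_3,v_4], [v_1,v_2,v_3,v_4]

so the chain groups are C_0 ≅ Z^5, C_1 ≅ Z^10, C_2 ≅ Z^10, C_3 ≅ Z^5.

∂_1: C_1 → C_0 sends each edge [p,q] (with p < q) to q − p.
The resulting 5×10 matrix has rank 4, and its Smith normal form has invariant factors (1,1,1,1).

Boundary ∂_2: C_2 → C_1 sends each 2-simplex [p,q,r] to [q,r] − [p,r] + [p,q]. For instance
  ∂[v_1,v_3,v_4] = [v_3,v_4] − [v_1,v_4] + [v_1,v_3],
  ∂[v_0,v_1,v_2] = [v_1,v_2] − [v_0,v_2] + [v_0,v_1].
As a 10×10 matrix over Z this has rank 6, with invariant factors (1,1,1,1,1,1).

Boundary ∂_3: C_3 → C_2 sends each 3-simplex σ to the alternating sum Σ_i (−1)^i (σ with its i-th vertex removed). For instance
  ∂[v_0,v_1,v_2,v_3] = [v_1,v_2,v_3] − [v_0,v_2,v_3] + [v_0,v_1,v_3] − [v_0,v_1,v_2],
  ∂[v_1,v_2,v_3,v_4] = [v_2,v_3,v_4] − [v_1,v_3,v_4] + [v_1,v_2,v_4] − [v_1,v_2,v_3].
As a 10×5 matrix over Z this has rank 4, with invariant factors (1,1,1,1).

Now H_k = ker ∂_k / im ∂_{k+1}, so:

  H_0: rank C_0 − rank ∂_1 = 5 − 4 = 1, and the invariant factors of ∂_1 are all 1, so H_0 = Z.

H_0 = Z.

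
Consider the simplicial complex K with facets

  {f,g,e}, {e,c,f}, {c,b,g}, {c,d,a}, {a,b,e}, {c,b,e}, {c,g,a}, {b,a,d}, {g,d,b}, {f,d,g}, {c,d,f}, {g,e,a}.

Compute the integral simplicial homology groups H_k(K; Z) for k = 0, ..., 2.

Fix the vertex order a < b < c < d < e < f < g and write every simplex with vertices in increasing order. Then dim K = 2 and the simplices of K are:

  0-simplices (7): a, b, c, d, e, f, g
  1-simplices (18): ab, ac, ad, ae, ag, bc, bd, be, bg, cd, ce, cf, cg, df, dg, ef, eg, fg
  2-simplices (12): abd, abe, acd, acg, aeg, bce, bcg, bdg, cdf, cef, dfg, efg

so the chain groups are C_0 ≅ Z^7, C_1 ≅ Z^18, C_2 ≅ Z^12.

Boundary ∂_1: C_1 → C_0 is given by ∂[p,q] = [q] − [p]. For instance
  ∂cd = d − c.
The 7×18 boundary matrix has rank 6 and Smith normal form diag(1,1,1,1,1,1).

The boundary map ∂_2: C_2 → C_1 acts by ∂[p,q,r] = [q,r] − [p,r] + [p,q]. For instance
  ∂abe = be − ae + ab,
  ∂aeg = eg − ag + ae.
This gives a 18×12 integer matrix of rank 12; reducing to Smith normal form yields diagonal entries (1,1,1,1,1,1,1,1,1,1,1,2).

From H_k ≅ ker(∂_k) / im(∂_{k+1}) we obtain:

  H_0: rank C_0 − rank ∂_1 = 7 − 6 = 1, and the invariant factors of ∂_1 are all 1, so H_0 = Z.
  H_1: rank ker ∂_1 − rank ∂_2 = (18 − 6) − 12 = 0, and ∂_2 has invariant factor 2 > 1, so H_1 = Z/2.
  H_2: rank ker ∂_2 − rank ∂_3 = (12 − 12) − 0 = 0, and there is no ∂_3, so H_2 = 0.

As a check, the Euler characteristic is 7 − 18 + 12 = 1, which agrees with 1 − 0 + 0 = 1.

H_0 ≅ Z,  H_1 ≅ Z/2,  H_2 = 0.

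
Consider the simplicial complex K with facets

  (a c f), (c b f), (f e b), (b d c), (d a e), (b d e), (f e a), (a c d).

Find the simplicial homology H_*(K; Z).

H_0 = Z,  H_1 = 0,  H_2 = Z.

K has 6 vertices, 12 edges, 8 triangles.
rank ∂_0 = 0, rank ∂_1 = 5 ⇒ b_0 = 6 − 0 − 5 = 1; all invariant factors of ∂_1 are 1 so no torsion. So H_0 = Z.
rank ∂_1 = 5, rank ∂_2 = 7 ⇒ b_1 = 12 − 5 − 7 = 0; all invariant factors of ∂_2 are 1 so no torsion. So H_1 = 0.
rank ∂_2 = 7, rank ∂_3 = 0 ⇒ b_2 = 8 − 7 − 0 = 1. So H_2 = Z.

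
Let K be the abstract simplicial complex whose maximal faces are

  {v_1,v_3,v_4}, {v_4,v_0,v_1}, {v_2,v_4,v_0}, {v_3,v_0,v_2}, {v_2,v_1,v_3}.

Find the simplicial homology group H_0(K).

Take the total order v_0 < v_1 < v_2 < v_3 < v_4 on the vertex set. Then K (dimension 2) consists of the simplices:

  0-simplices (5): [v_0], [v_1], [v_2], [v_3], [v_4]
  1-simplices (10): [v_0,v_1], [v_0,v_2], [v_0,v_3], [v_0,v_4], [v_1,v_2], [v_1,v_3], [v_1,v_4], [v_2,v_3], [v_2,v_4], [v_3,v_4]
  2-simplices (5): [v_0,v_1,v_4], [v_0,v_2,v_3], [v_0,v_2,v_4], [v_1,v_2,v_3], [v_1,v_3,v_4]

so the chain groups are C_0 ≅ Z^5, C_1 ≅ Z^10, C_2 ≅ Z^5.

Boundary ∂_1: C_1 → C_0 sends each edge [p,q] (with p < q) to q − p.
The 5×10 boundary matrix has rank 4 and Smith normal form diag(1,1,1,1).

The boundary map ∂_2: C_2 → C_1 acts by ∂[p,q,r] = [q,r] − [p,r] + [p,q]. For instance
  ∂[v_0,v_2,v_4] = [v_2,v_4] − [v_0,v_4] + [v_0,v_2],
  ∂[v_1,v_2,v_3] = [v_2,v_3] − [v_1,v_3] + [v_1,v_2].
The resulting 10×5 matrix has rank 5, and its Smith normal form has invariant factors (1,1,1,1,1).

Reading off H_k = ker ∂_k / im ∂_{k+1}:

  H_0: rank C_0 − rank ∂_1 = 5 − 4 = 1, and the invariant factors of ∂_1 are all 1, so H_0 ≅ Z.

H_0 ≅ Z.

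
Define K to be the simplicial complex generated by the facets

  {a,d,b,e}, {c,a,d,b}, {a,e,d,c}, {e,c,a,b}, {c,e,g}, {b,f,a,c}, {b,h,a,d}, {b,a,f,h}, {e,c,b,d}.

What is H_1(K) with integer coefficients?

H_1 ≅ 0.

K has 8 vertices, 19 edges, 19 triangles, 8 3-simplices.
rank ∂_1 = 7, rank ∂_2 = 12 ⇒ b_1 = 19 − 7 − 12 = 0; all invariant factors of ∂_2 are 1 so no torsion. So H_1 ≅ 0.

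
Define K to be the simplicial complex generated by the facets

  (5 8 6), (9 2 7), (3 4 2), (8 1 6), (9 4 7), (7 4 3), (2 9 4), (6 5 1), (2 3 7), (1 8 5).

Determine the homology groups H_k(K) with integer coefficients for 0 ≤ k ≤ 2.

H_0 = Z^2,  H_1 = 0,  H_2 = Z^2.

Order the vertices as 1 < 2 < 3 < 4 < 5 < 6 < 7 < 8 < 9. Listing each simplex with vertices in this order, K has dimension 2 with simplices:

  0-simplices (9): [1], [2], [3], [4], [5], [6], [7], [8], [9]
  1-simplices (15): [1,5], [1,6], [1,8], [2,3], [2,4], [2,7], [2,9], [3,4], [3,7], [4,7], [4,9], [5,6], [5,8], [6,8], [7,9]
  2-simplices (10): [1,5,6], [1,5,8], [1,6,8], [2,3,4], [2,3,7], [2,4,9], [2,7,9], [3,4,7], [4,7,9], [5,6,8]

so the chain groups are C_0 ≅ Z^9, C_1 ≅ Z^15, C_2 ≅ Z^10.

Boundary ∂_1: C_1 → C_0 sends each edge [p,q] (with p < q) to q − p.
As a 9×15 matrix over Z this has rank 7, with invariant factors (1,1,1,1,1,1,1).

The boundary map ∂_2: C_2 → C_1 sends each 2-simplex [p,q,r] to [q,r] − [p,r] + [p,q]. For instance
  ∂[5,6,8] = [6,8] − [5,8] + [5,6],
  ∂[2,7,9] = [7,9] − [2,9] + [2,7].
This gives a 15×10 integer matrix of rank 8; reducing to Smith normal form yields diagonal entries (1,1,1,1,1,1,1,1).

Reading off H_k = ker ∂_k / im ∂_{k+1}:

  H_0: rank C_0 − rank ∂_1 = 9 − 7 = 2, and the invariant factors of ∂_1 are all 1, so H_0 ≅ Z^2.
  H_1: rank ker ∂_1 − rank ∂_2 = (15 − 7) − 8 = 0, and the invariant factors of ∂_2 are all 1, so H_1 ≅ 0.
  H_2: rank ker ∂_2 − rank ∂_3 = (10 − 8) − 0 = 2, and there is no ∂_3, so H_2 ≅ Z^2.

As a check, the Euler characteristic is 9 − 15 + 10 = 4, which agrees with 2 − 0 + 2 = 4.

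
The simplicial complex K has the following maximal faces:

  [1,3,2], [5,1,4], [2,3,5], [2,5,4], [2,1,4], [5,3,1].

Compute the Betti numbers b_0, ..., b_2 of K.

b_0 = 1, b_1 = 0, b_2 = 1.

Fix the vertex order 1 < 2 < 3 < 4 < 5 and write every simplex with vertices in increasing order. Then dim K = 2 and the simplices of K are:

  0-simplices (5): [1], [2], [3], [4], [5]
  1-simplices (9): [1,2], [1,3], [1,4], [1,5], [2,3], [2,4], [2,5], [3,5], [4,5]
  2-simplices (6): [1,2,3], [1,2,4], [1,3,5], [1,4,5], [2,3,5], [2,4,5]

giving chain groups C_0 ≅ Z^5, C_1 ≅ Z^9, C_2 ≅ Z^6.

The boundary map ∂_1: C_1 → C_0 is given by ∂[p,q] = [q] − [p]. For instance
  ∂[1,5] = [5] − [1].
The 5×9 boundary matrix has rank 4 and Smith normal form diag(1,1,1,1).

The boundary map ∂_2: C_2 → C_1 maps a triangle to the signed sum of its edges. For instance
  ∂[2,3,5] = [3,5] − [2,5] + [2,3],
  ∂[1,4,5] = [4,5] − [1,5] + [1,4].
The resulting 9×6 matrix has rank 5, and its Smith normal form has invariant factors (1,1,1,1,1).

From H_k ≅ ker(∂_k) / im(∂_{k+1}) we obtain:

  H_0: rank C_0 − rank ∂_1 = 5 − 4 = 1, and the invariant factors of ∂_1 are all 1, so H_0 ≅ Z.
  H_1: rank ker ∂_1 − rank ∂_2 = (9 − 4) − 5 = 0, and the invariant factors of ∂_2 are all 1, so H_1 ≅ 0.
  H_2: rank ker ∂_2 − rank ∂_3 = (6 − 5) − 0 = 1, and there is no ∂_3, so H_2 ≅ Z.

As a check, the Euler characteristic is 5 − 9 + 6 = 2, which agrees with 1 − 0 + 1 = 2.

Hence the Betti numbers are b_0 = 1, b_1 = 0, b_2 = 1.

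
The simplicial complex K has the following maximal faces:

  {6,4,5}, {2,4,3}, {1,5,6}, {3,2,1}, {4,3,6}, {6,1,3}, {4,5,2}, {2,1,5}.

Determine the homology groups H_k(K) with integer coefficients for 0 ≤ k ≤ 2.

H_0 ≅ Z,  H_1 = 0,  H_2 ≅ Z.

We work with the vertex ordering 1 < 2 < 3 < 4 < 5 < 6. The simplices of K, each written with vertices in increasing order, are:

  0-simplices (6): [1], [2], [3], [4], [5], [6]
  1-simplices (12): [1,2], [1,3], [1,5], [1,6], [2,3], [2,4], [2,5], [3,4], [3,6], [4,5], [4,6], [5,6]
  2-simplices (8): [1,2,3], [1,2,5], [1,3,6], [1,5,6], [2,3,4], [2,4,5], [3,4,6], [4,5,6]

giving chain groups C_0 ≅ Z^6, C_1 ≅ Z^12, C_2 ≅ Z^8.

The boundary map ∂_1: C_1 → C_0 sends each edge [p,q] (with p < q) to q − p.
The resulting 6×12 matrix has rank 5, and its Smith normal form has invariant factors (1,1,1,1,1).

Boundary ∂_2: C_2 → C_1 sends each 2-simplex [p,q,r] to [q,r] − [p,r] + [p,q]. For instance
  ∂[1,5,6] = [5,6] − [1,6] + [1,5],
  ∂[4,5,6] = [5,6] − [4,6] + [4,5].
As a 12×8 matrix over Z this has rank 7, with invariant factors (1,1,1,1,1,1,1).

Now H_k = ker ∂_k / im ∂_{k+1}, so:

  H_0: rank C_0 − rank ∂_1 = 6 − 5 = 1, and the invariant factors of ∂_1 are all 1, so H_0 = Z.
  H_1: rank ker ∂_1 − rank ∂_2 = (12 − 5) − 7 = 0, and the invariant factors of ∂_2 are all 1, so H_1 = 0.
  H_2: rank ker ∂_2 − rank ∂_3 = (8 − 7) − 0 = 1, and there is no ∂_3, so H_2 = Z.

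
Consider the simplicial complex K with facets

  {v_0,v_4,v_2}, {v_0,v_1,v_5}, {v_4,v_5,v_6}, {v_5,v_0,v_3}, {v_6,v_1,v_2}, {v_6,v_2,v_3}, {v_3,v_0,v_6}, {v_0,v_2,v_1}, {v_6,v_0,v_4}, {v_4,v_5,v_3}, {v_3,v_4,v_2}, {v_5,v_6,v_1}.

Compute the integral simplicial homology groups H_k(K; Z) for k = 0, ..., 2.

Order the vertices as v_0 < v_1 < v_2 < v_3 < v_4 < v_5 < v_6. Listing each simplex with vertices in this order, K has dimension 2 with simplices:

  0-simplices (7): [v_0], [v_1], [v_2], [v_3], [v_4], [v_5], [v_6]
  1-simplices (18): (18 of them)
  2-simplices (12): (12 of them)

giving chain groups C_0 ≅ Z^7, C_1 ≅ Z^18, C_2 ≅ Z^12.

Boundary ∂_1: C_1 → C_0 maps an edge to its endpoints' difference, ∂[p,q] = q − p.
As a 7×18 matrix over Z this has rank 6, with invariant factors (1,1,1,1,1,1).

The boundary map ∂_2: C_2 → C_1 acts by ∂[p,q,r] = [q,r] − [p,r] + [p,q]. For instance
  ∂[v_2,v_3,v_6] = [v_3,v_6] − [v_2,v_6] + [v_2,v_3],
  ∂[v_3,v_4,v_5] = [v_4,v_5] − [v_3,v_5] + [v_3,v_4].
As a 18×12 matrix over Z this has rank 12, with invariant factors (1,1,1,1,1,1,1,1,1,1,1,2).

Now H_k = ker ∂_k / im ∂_{k+1}, so:

  H_0: rank C_0 − rank ∂_1 = 7 − 6 = 1, and the invariant factors of ∂_1 are all 1, so H_0 = Z.
  H_1: rank ker ∂_1 − rank ∂_2 = (18 − 6) − 12 = 0, and ∂_2 has invariant factor 2 > 1, so H_1 = Z/2.
  H_2: rank ker ∂_2 − rank ∂_3 = (12 − 12) − 0 = 0, and there is no ∂_3, so H_2 = 0.

As a check, the Euler characteristic is 7 − 18 + 12 = 1, which agrees with 1 − 0 + 0 = 1.

H_0 = Z,  H_1 = Z/2,  H_2 = 0.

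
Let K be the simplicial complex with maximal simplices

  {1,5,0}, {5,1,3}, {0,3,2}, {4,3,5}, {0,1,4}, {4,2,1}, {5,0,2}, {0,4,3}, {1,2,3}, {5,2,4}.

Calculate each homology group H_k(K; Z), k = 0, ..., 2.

We work with the vertex ordering 0 < 1 < 2 < 3 < 4 < 5. The simplices of K, each written with vertices in increasing order, are:

  0-simplices (6): [0], [1], [2], [3], [4], [5]
  1-simplices (15): [0,1], [0,2], [0,3], [0,4], [0,5], [1,2], [1,3], [1,4], [1,5], [2,3], [2,4], [2,5], [3,4], [3,5], [4,5]
  2-simplices (10): [0,1,4], [0,1,5], [0,2,3], [0,2,5], [0,3,4], [1,2,3], [1,2,4], [1,3,5], [2,4,5], [3,4,5]

Hence C_0 ≅ Z^6, C_1 ≅ Z^15, C_2 ≅ Z^10.

The boundary map ∂_1: C_1 → C_0 maps an edge to its endpoints' difference, ∂[p,q] = q − p.
This gives a 6×15 integer matrix of rank 5; reducing to Smith normal form yields diagonal entries (1,1,1,1,1).

∂_2: C_2 → C_1 maps a triangle to the signed sum of its edges. For instance
  ∂[1,2,4] = [2,4] − [1,4] + [1,2],
  ∂[3,4,5] = [4,5] − [3,5] + [3,4].
This gives a 15×10 integer matrix of rank 10; reducing to Smith normal form yields diagonal entries (1,1,1,1,1,1,1,1,1,2).

Computing H_k = (kernel of ∂_k) / (image of ∂_{k+1}):

  H_0: rank C_0 − rank ∂_1 = 6 − 5 = 1, and the invariant factors of ∂_1 are all 1, so H_0 = Z.
  H_1: rank ker ∂_1 − rank ∂_2 = (15 − 5) − 10 = 0, and ∂_2 has invariant factor 2 > 1, so H_1 = Z/2.
  H_2: rank ker ∂_2 − rank ∂_3 = (10 − 10) − 0 = 0, and there is no ∂_3, so H_2 = 0.

H_0 ≅ Z,  H_1 ≅ Z/2,  H_2 = 0.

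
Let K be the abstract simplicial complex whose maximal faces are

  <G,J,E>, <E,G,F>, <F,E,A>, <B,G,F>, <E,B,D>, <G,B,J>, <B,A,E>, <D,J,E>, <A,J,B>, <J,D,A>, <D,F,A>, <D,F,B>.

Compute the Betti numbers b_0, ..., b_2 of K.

We work with the vertex ordering A < B < D < E < F < G < J. The simplices of K, each written with vertices in increasing order, are:

  0-simplices (7): A, B, D, E, F, G, J
  1-simplices (18): AB, AD, AE, AF, AJ, BD, BE, BF, BG, BJ, DE, DF, DJ, EF, EG, EJ, FG, GJ
  2-simplices (12): ABE, ABJ, ADF, ADJ, AEF, BDE, BDF, BFG, BGJ, DEJ, EFG, EGJ

Hence C_0 ≅ Z^7, C_1 ≅ Z^18, C_2 ≅ Z^12.

The boundary map ∂_1: C_1 → C_0 maps an edge to its endpoints' difference, ∂[p,q] = q − p.
The 7×18 boundary matrix has rank 6 and Smith normal form diag(1,1,1,1,1,1).

The boundary map ∂_2: C_2 → C_1 maps a triangle to the signed sum of its edges. For instance
  ∂DEJ = EJ − DJ + DE,
  ∂BFG = FG − BG + BF.
The 18×12 boundary matrix has rank 12 and Smith normal form diag(1,1,1,1,1,1,1,1,1,1,1,2).

Now H_k = ker ∂_k / im ∂_{k+1}, so:

  H_0: rank C_0 − rank ∂_1 = 7 − 6 = 1, and the invariant factors of ∂_1 are all 1, so H_0 = Z.
  H_1: rank ker ∂_1 − rank ∂_2 = (18 − 6) − 12 = 0, and ∂_2 has invariant factor 2 > 1, so H_1 = Z/2.
  H_2: rank ker ∂_2 − rank ∂_3 = (12 − 12) − 0 = 0, and there is no ∂_3, so H_2 = 0.

As a check, the Euler characteristic is 7 − 18 + 12 = 1, which agrees with 1 − 0 + 0 = 1.

Hence the Betti numbers are b_0 = 1, b_1 = 0, b_2 = 0.

b_0 = 1, b_1 = 0, b_2 = 0.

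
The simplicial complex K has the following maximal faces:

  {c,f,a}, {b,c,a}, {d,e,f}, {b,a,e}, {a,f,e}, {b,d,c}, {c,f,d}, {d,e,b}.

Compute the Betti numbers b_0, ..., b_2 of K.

K has 6 vertices, 12 edges, 8 triangles.
rank ∂_0 = 0, rank ∂_1 = 5 ⇒ b_0 = 6 − 0 − 5 = 1; all invariant factors of ∂_1 are 1 so no torsion. So H_0 = Z.
rank ∂_1 = 5, rank ∂_2 = 7 ⇒ b_1 = 12 − 5 − 7 = 0; all invariant factors of ∂_2 are 1 so no torsion. So H_1 = 0.
rank ∂_2 = 7, rank ∂_3 = 0 ⇒ b_2 = 8 − 7 − 0 = 1. So H_2 = Z.

b_0 = 1, b_1 = 0, b_2 = 1.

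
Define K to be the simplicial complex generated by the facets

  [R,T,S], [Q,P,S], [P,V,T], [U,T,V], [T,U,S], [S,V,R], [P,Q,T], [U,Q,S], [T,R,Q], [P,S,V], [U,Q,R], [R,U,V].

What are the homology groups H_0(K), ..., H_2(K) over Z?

H_0 = Z,  H_1 = Z/2,  H_2 = 0.

Order the vertices as P < Q < R < S < T < U < V. Listing each simplex with vertices in this order, K has dimension 2 with simplices:

  0-simplices (7): P, Q, R, S, T, U, V
  1-simplices (18): PQ, PS, PT, PV, QR, QS, QT, QU, RS, RT, RU, RV, ST, SU, SV, TU, TV, UV
  2-simplices (12): PQS, PQT, PSV, PTV, QRT, QRU, QSU, RST, RSV, RUV, STU, TUV

Hence C_0 ≅ Z^7, C_1 ≅ Z^18, C_2 ≅ Z^12.

Boundary ∂_1: C_1 → C_0 maps an edge to its endpoints' difference, ∂[p,q] = q − p. For instance
  ∂QT = T − Q.
This gives a 7×18 integer matrix of rank 6; reducing to Smith normal form yields diagonal entries (1,1,1,1,1,1).

∂_2: C_2 → C_1 sends each 2-simplex [p,q,r] to [q,r] − [p,r] + [p,q]. For instance
  ∂PSV = SV − PV + PS,
  ∂QRU = RU − QU + QR.
As a 18×12 matrix over Z this has rank 12, with invariant factors (1,1,1,1,1,1,1,1,1,1,1,2).

Now H_k = ker ∂_k / im ∂_{k+1}, so:

  H_0: rank C_0 − rank ∂_1 = 7 − 6 = 1, and the invariant factors of ∂_1 are all 1, so H_0 ≅ Z.
  H_1: rank ker ∂_1 − rank ∂_2 = (18 − 6) − 12 = 0, and ∂_2 has invariant factor 2 > 1, so H_1 ≅ Z/2.
  H_2: rank ker ∂_2 − rank ∂_3 = (12 − 12) − 0 = 0, and there is no ∂_3, so H_2 ≅ 0.

As a check, the Euler characteristic is 7 − 18 + 12 = 1, which agrees with 1 − 0 + 0 = 1.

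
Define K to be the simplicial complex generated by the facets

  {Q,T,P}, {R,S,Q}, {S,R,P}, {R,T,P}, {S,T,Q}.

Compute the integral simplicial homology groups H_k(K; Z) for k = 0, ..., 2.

H_0 ≅ Z,  H_1 ≅ Z,  H_2 = 0.

We work with the vertex ordering P < Q < R < S < T. The simplices of K, each written with vertices in increasing order, are:

  0-simplices (5): P, Q, R, S, T
  1-simplices (10): PQ, PR, PS, PT, QR, QS, QT, RS, RT, ST
  2-simplices (5): PQT, PRS, PRT, QRS, QST

giving chain groups C_0 ≅ Z^5, C_1 ≅ Z^10, C_2 ≅ Z^5.

The boundary map ∂_1: C_1 → C_0 maps an edge to its endpoints' difference, ∂[p,q] = q − p.
This gives a 5×10 integer matrix of rank 4; reducing to Smith normal form yields diagonal entries (1,1,1,1).

Boundary ∂_2: C_2 → C_1 maps a triangle to the signed sum of its edges. For instance
  ∂PQT = QT − PT + PQ,
  ∂QST = ST − QT + QS.
This gives a 10×5 integer matrix of rank 5; reducing to Smith normal form yields diagonal entries (1,1,1,1,1).

Computing H_k = (kernel of ∂_k) / (image of ∂_{k+1}):

  H_0: rank C_0 − rank ∂_1 = 5 − 4 = 1, and the invariant factors of ∂_1 are all 1, so H_0 ≅ Z.
  H_1: rank ker ∂_1 − rank ∂_2 = (10 − 4) − 5 = 1, and the invariant factors of ∂_2 are all 1, so H_1 ≅ Z.
  H_2: rank ker ∂_2 − rank ∂_3 = (5 − 5) − 0 = 0, and there is no ∂_3, so H_2 ≅ 0.

(K is a triangulation of the Möbius band.)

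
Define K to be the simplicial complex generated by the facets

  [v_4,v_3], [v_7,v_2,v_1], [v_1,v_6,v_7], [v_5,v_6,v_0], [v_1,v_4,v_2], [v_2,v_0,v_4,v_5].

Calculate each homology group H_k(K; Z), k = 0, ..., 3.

H_0 = Z,  H_1 = Z,  H_2 = 0,  H_3 = 0.

K has 8 vertices, 15 edges, 8 triangles, 1 3-simplex.
rank ∂_0 = 0, rank ∂_1 = 7 ⇒ b_0 = 8 − 0 − 7 = 1; all invariant factors of ∂_1 are 1 so no torsion. So H_0 ≅ Z.
rank ∂_1 = 7, rank ∂_2 = 7 ⇒ b_1 = 15 − 7 − 7 = 1; all invariant factors of ∂_2 are 1 so no torsion. So H_1 ≅ Z.
rank ∂_2 = 7, rank ∂_3 = 1 ⇒ b_2 = 8 − 7 − 1 = 0; all invariant factors of ∂_3 are 1 so no torsion. So H_2 ≅ 0.
rank ∂_3 = 1, rank ∂_4 = 0 ⇒ b_3 = 1 − 1 − 0 = 0. So H_3 ≅ 0.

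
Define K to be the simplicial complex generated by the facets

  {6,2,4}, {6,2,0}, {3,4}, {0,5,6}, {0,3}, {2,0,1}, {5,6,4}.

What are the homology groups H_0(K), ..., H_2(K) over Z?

Take the total order 0 < 1 < 2 < 3 < 4 < 5 < 6 on the vertex set. Then K (dimension 2) consists of the simplices:

  0-simplices (7): [0], [1], [2], [3], [4], [5], [6]
  1-simplices (12): [0,1], [0,2], [0,3], [0,5], [0,6], [1,2], [2,4], [2,6], [3,4], [4,5], [4,6], [5,6]
  2-simplices (5): [0,1,2], [0,2,6], [0,5,6], [2,4,6], [4,5,6]

Hence C_0 ≅ Z^7, C_1 ≅ Z^12, C_2 ≅ Z^5.

∂_1: C_1 → C_0 maps an edge to its endpoints' difference, ∂[p,q] = q − p. For instance
  ∂[0,6] = [6] − [0].
As a 7×12 matrix over Z this has rank 6, with invariant factors (1,1,1,1,1,1).

The boundary map ∂_2: C_2 → C_1 maps a triangle to the signed sum of its edges. For instance
  ∂[4,5,6] = [5,6] − [4,6] + [4,5],
  ∂[2,4,6] = [4,6] − [2,6] + [2,4].
This gives a 12×5 integer matrix of rank 5; reducing to Smith normal form yields diagonal entries (1,1,1,1,1).

Now H_k = ker ∂_k / im ∂_{k+1}, so:

  H_0: rank C_0 − rank ∂_1 = 7 − 6 = 1, and the invariant factors of ∂_1 are all 1, so H_0 ≅ Z.
  H_1: rank ker ∂_1 − rank ∂_2 = (12 − 6) − 5 = 1, and the invariant factors of ∂_2 are all 1, so H_1 ≅ Z.
  H_2: rank ker ∂_2 − rank ∂_3 = (5 − 5) − 0 = 0, and there is no ∂_3, so H_2 ≅ 0.

As a check, the Euler characteristic is 7 − 12 + 5 = 0, which agrees with 1 − 1 + 0 = 0.

H_0 ≅ Z,  H_1 ≅ Z,  H_2 = 0.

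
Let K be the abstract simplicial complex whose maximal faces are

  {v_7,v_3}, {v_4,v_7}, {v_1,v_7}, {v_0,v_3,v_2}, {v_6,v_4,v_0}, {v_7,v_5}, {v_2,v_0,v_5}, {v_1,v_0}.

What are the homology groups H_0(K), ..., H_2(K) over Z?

H_0 = Z,  H_1 = Z^3,  H_2 = 0.

Order the vertices as v_0 < v_1 < v_2 < v_3 < v_4 < v_5 < v_6 < v_7. Listing each simplex with vertices in this order, K has dimension 2 with simplices:

  0-simplices (8): [v_0], [v_1], [v_2], [v_3], [v_4], [v_5], [v_6], [v_7]
  1-simplices (13): [v_0,v_1], [v_0,v_2], [v_0,v_3], [v_0,v_4], [v_0,v_5], [v_0,v_6], [v_1,v_7], [v_2,v_3], [v_2,v_5], [v_3,v_7], [v_4,v_6], [v_4,v_7], [v_5,v_7]
  2-simplices (3): [v_0,v_2,v_3], [v_0,v_2,v_5], [v_0,v_4,v_6]

Hence C_0 ≅ Z^8, C_1 ≅ Z^13, C_2 ≅ Z^3.

Boundary ∂_1: C_1 → C_0 maps an edge to its endpoints' difference, ∂[p,q] = q − p. For instance
  ∂[v_3,v_7] = [v_7] − [v_3].
The 8×13 boundary matrix has rank 7 and Smith normal form diag(1,1,1,1,1,1,1).

The boundary map ∂_2: C_2 → C_1 maps a triangle to the signed sum of its edges. For instance
  ∂[v_0,v_2,v_5] = [v_2,v_5] − [v_0,v_5] + [v_0,v_2],
  ∂[v_0,v_4,v_6] = [v_4,v_6] − [v_0,v_6] + [v_0,v_4].
The resulting 13×3 matrix has rank 3, and its Smith normal form has invariant factors (1,1,1).

From H_k ≅ ker(∂_k) / im(∂_{k+1}) we obtain:

  H_0: rank C_0 − rank ∂_1 = 8 − 7 = 1, and the invariant factors of ∂_1 are all 1, so H_0 = Z.
  H_1: rank ker ∂_1 − rank ∂_2 = (13 − 7) − 3 = 3, and the invariant factors of ∂_2 are all 1, so H_1 = Z^3.
  H_2: rank ker ∂_2 − rank ∂_3 = (3 − 3) − 0 = 0, and there is no ∂_3, so H_2 = 0.

As a check, the Euler characteristic is 8 − 13 + 3 = -2, which agrees with 1 − 3 + 0 = -2.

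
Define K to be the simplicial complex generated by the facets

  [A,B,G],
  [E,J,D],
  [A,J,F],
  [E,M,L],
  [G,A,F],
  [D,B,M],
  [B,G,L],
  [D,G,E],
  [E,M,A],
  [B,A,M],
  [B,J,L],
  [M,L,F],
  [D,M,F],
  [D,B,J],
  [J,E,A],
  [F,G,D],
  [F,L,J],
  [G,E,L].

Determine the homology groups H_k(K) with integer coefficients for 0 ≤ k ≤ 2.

Order the vertices as A < B < D < E < F < G < J < L < M. Listing each simplex with vertices in this order, K has dimension 2 with simplices:

  0-simplices (9): A, B, D, E, F, G, J, L, M
  1-simplices (27): AB, AE, AF, AG, AJ, AM, BD, BG, BJ, BL, BM, DE, DF, DG, DJ, DM, EG, EJ, EL, EM, FG, FJ, FL, FM, GL, JL, LM
  2-simplices (18): ABG, ABM, AEJ, AEM, AFG, AFJ, BDJ, BDM, BGL, BJL, DEG, DEJ, DFG, DFM, EGL, ELM, FJL, FLM

Hence C_0 ≅ Z^9, C_1 ≅ Z^27, C_2 ≅ Z^18.

The boundary map ∂_1: C_1 → C_0 maps an edge to its endpoints' difference, ∂[p,q] = q − p. For instance
  ∂BD = D − B.
This gives a 9×27 integer matrix of rank 8; reducing to Smith normal form yields diagonal entries (1,1,1,1,1,1,1,1).

∂_2: C_2 → C_1 maps a triangle to the signed sum of its edges. For instance
  ∂BGL = GL − BL + BG,
  ∂DEJ = EJ − DJ + DE.
The 27×18 boundary matrix has rank 17 and Smith normal form diag(1,1,1,1,1,1,1,1,1,1,1,1,1,1,1,1,1).

Now H_k = ker ∂_k / im ∂_{k+1}, so:

  H_0: rank C_0 − rank ∂_1 = 9 − 8 = 1, and the invariant factors of ∂_1 are all 1, so H_0 ≅ Z.
  H_1: rank ker ∂_1 − rank ∂_2 = (27 − 8) − 17 = 2, and the invariant factors of ∂_2 are all 1, so H_1 ≅ Z^2.
  H_2: rank ker ∂_2 − rank ∂_3 = (18 − 17) − 0 = 1, and there is no ∂_3, so H_2 ≅ Z.

As a check, the Euler characteristic is 9 − 27 + 18 = 0, which agrees with 1 − 2 + 1 = 0.

H_0 ≅ Z,  H_1 ≅ Z^2,  H_2 ≅ Z.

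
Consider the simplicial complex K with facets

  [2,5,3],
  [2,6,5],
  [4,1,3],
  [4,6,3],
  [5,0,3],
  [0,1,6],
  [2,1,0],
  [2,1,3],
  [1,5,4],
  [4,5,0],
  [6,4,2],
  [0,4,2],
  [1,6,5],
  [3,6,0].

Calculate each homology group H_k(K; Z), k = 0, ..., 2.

K has 7 vertices, 21 edges, 14 triangles.
rank ∂_0 = 0, rank ∂_1 = 6 ⇒ b_0 = 7 − 0 − 6 = 1; all invariant factors of ∂_1 are 1 so no torsion. So H_0 = Z.
rank ∂_1 = 6, rank ∂_2 = 13 ⇒ b_1 = 21 − 6 − 13 = 2; all invariant factors of ∂_2 are 1 so no torsion. So H_1 = Z^2.
rank ∂_2 = 13, rank ∂_3 = 0 ⇒ b_2 = 14 − 13 − 0 = 1. So H_2 = Z.

H_0 ≅ Z,  H_1 ≅ Z^2,  H_2 ≅ Z.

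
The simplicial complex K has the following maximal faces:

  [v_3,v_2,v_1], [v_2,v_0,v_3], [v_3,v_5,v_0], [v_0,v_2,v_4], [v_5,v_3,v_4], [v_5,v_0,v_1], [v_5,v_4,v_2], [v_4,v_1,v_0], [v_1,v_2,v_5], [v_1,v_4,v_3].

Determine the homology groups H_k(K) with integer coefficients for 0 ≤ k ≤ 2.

H_0 = Z,  H_1 = Z/2,  H_2 = 0.

K has 6 vertices, 15 edges, 10 triangles.
rank ∂_0 = 0, rank ∂_1 = 5 ⇒ b_0 = 6 − 0 − 5 = 1; all invariant factors of ∂_1 are 1 so no torsion. So H_0 ≅ Z.
rank ∂_1 = 5, rank ∂_2 = 10 ⇒ b_1 = 15 − 5 − 10 = 0; ∂_2 has invariant factor(s) [2] giving torsion. So H_1 ≅ Z/2.
rank ∂_2 = 10, rank ∂_3 = 0 ⇒ b_2 = 10 − 10 − 0 = 0. So H_2 ≅ 0.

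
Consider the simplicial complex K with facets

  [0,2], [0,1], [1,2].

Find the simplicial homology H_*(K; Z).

H_0 = Z,  H_1 = Z.

K has 3 vertices, 3 edges.
rank ∂_0 = 0, rank ∂_1 = 2 ⇒ b_0 = 3 − 0 − 2 = 1; all invariant factors of ∂_1 are 1 so no torsion. So H_0 = Z.
rank ∂_1 = 2, rank ∂_2 = 0 ⇒ b_1 = 3 − 2 − 0 = 1. So H_1 = Z.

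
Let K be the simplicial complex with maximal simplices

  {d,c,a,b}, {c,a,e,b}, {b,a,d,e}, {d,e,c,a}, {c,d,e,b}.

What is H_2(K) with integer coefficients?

We work with the vertex ordering a < b < c < d < e. The simplices of K, each written with vertices in increasing order, are:

  0-simplices (5): a, b, c, d, e
  1-simplices (10): ab, ac, ad, ae, bc, bd, be, cd, ce, de
  2-simplices (10): abc, abd, abe, acd, ace, ade, bcd, bce, bde, cde
  3-simplices (5): abcd, abce, abde, acde, bcde

Hence C_0 ≅ Z^5, C_1 ≅ Z^10, C_2 ≅ Z^10, C_3 ≅ Z^5.

∂_1: C_1 → C_0 is given by ∂[p,q] = [q] − [p].
The 5×10 boundary matrix has rank 4 and Smith normal form diag(1,1,1,1).

The boundary map ∂_2: C_2 → C_1 acts by ∂[p,q,r] = [q,r] − [p,r] + [p,q]. For instance
  ∂ace = ce − ae + ac,
  ∂abe = be − ae + ab.
This gives a 10×10 integer matrix of rank 6; reducing to Smith normal form yields diagonal entries (1,1,1,1,1,1).

Boundary ∂_3: C_3 → C_2 sends each 3-simplex σ to the alternating sum Σ_i (−1)^i (σ with its i-th vertex removed). For instance
  ∂bcde = cde − bde + bce − bcd,
  ∂acde = cde − ade + ace − acd.
The resulting 10×5 matrix has rank 4, and its Smith normal form has invariant factors (1,1,1,1).

Now H_k = ker ∂_k / im ∂_{k+1}, so:

  H_2: rank ker ∂_2 − rank ∂_3 = (10 − 6) − 4 = 0, and the invariant factors of ∂_3 are all 1, so H_2 = 0.

H_2 = 0.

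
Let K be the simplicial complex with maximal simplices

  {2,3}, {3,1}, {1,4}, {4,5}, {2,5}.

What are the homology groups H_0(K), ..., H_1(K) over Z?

We work with the vertex ordering 1 < 2 < 3 < 4 < 5. The simplices of K, each written with vertices in increasing order, are:

  0-simplices (5): [1], [2], [3], [4], [5]
  1-simplices (5): [1,3], [1,4], [2,3], [2,5], [4,5]

Hence C_0 ≅ Z^5, C_1 ≅ Z^5.

The boundary map ∂_1: C_1 → C_0 is given by ∂[p,q] = [q] − [p].
The resulting 5×5 matrix has rank 4, and its Smith normal form has invariant factors (1,1,1,1).

From H_k ≅ ker(∂_k) / im(∂_{k+1}) we obtain:

  H_0: rank C_0 − rank ∂_1 = 5 − 4 = 1, and the invariant factors of ∂_1 are all 1, so H_0 = Z.
  H_1: rank ker ∂_1 − rank ∂_2 = (5 − 4) − 0 = 1, and there is no ∂_2, so H_1 = Z.

(K is a triangulation of the circle S^1.)

H_0 = Z,  H_1 = Z.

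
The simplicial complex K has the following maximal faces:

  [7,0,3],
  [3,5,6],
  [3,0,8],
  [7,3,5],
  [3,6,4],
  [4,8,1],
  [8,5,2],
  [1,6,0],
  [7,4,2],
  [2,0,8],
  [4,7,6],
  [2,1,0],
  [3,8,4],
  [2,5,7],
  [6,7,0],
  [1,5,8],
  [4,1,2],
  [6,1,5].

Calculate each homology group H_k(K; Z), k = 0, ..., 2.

Fix the vertex order 0 < 1 < 2 < 3 < 4 < 5 < 6 < 7 < 8 and write every simplex with vertices in increasing order. Then dim K = 2 and the simplices of K are:

  0-simplices (9): [0], [1], [2], [3], [4], [5], [6], [7], [8]
  1-simplices (27): (27 of them)
  2-simplices (18): [0,1,2], [0,1,6], [0,2,8], [0,3,7], [0,3,8], [0,6,7], [1,2,4], [1,4,8], [1,5,6], [1,5,8], [2,4,7], [2,5,7], [2,5,8], [3,4,6], [3,4,8], [3,5,6], [3,5,7], [4,6,7]

so the chain groups are C_0 ≅ Z^9, C_1 ≅ Z^27, C_2 ≅ Z^18.

∂_1: C_1 → C_0 sends each edge [p,q] (with p < q) to q − p. For instance
  ∂[1,6] = [6] − [1].
The 9×27 boundary matrix has rank 8 and Smith normal form diag(1,1,1,1,1,1,1,1).

Boundary ∂_2: C_2 → C_1 maps a triangle to the signed sum of its edges. For instance
  ∂[3,4,6] = [4,6] − [3,6] + [3,4],
  ∂[2,5,7] = [5,7] − [2,7] + [2,5].
The 27×18 boundary matrix has rank 18 and Smith normal form diag(1,1,1,1,1,1,1,1,1,1,1,1,1,1,1,1,1,2).

Computing H_k = (kernel of ∂_k) / (image of ∂_{k+1}):

  H_0: rank C_0 − rank ∂_1 = 9 − 8 = 1, and the invariant factors of ∂_1 are all 1, so H_0 = Z.
  H_1: rank ker ∂_1 − rank ∂_2 = (27 − 8) − 18 = 1, and ∂_2 has invariant factor 2 > 1, so H_1 = Z ⊕ Z/2.
  H_2: rank ker ∂_2 − rank ∂_3 = (18 − 18) − 0 = 0, and there is no ∂_3, so H_2 = 0.

As a check, the Euler characteristic is 9 − 27 + 18 = 0, which agrees with 1 − 1 + 0 = 0.

H_0 ≅ Z,  H_1 ≅ Z ⊕ Z/2,  H_2 = 0.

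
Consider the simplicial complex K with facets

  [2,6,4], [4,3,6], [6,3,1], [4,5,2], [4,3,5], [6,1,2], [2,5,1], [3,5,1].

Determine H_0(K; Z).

H_0 = Z.

Order the vertices as 1 < 2 < 3 < 4 < 5 < 6. Listing each simplex with vertices in this order, K has dimension 2 with simplices:

  0-simplices (6): [1], [2], [3], [4], [5], [6]
  1-simplices (12): [1,2], [1,3], [1,5], [1,6], [2,4], [2,5], [2,6], [3,4], [3,5], [3,6], [4,5], [4,6]
  2-simplices (8): [1,2,5], [1,2,6], [1,3,5], [1,3,6], [2,4,5], [2,4,6], [3,4,5], [3,4,6]

Hence C_0 ≅ Z^6, C_1 ≅ Z^12, C_2 ≅ Z^8.

∂_1: C_1 → C_0 maps an edge to its endpoints' difference, ∂[p,q] = q − p. For instance
  ∂[2,6] = [6] − [2].
As a 6×12 matrix over Z this has rank 5, with invariant factors (1,1,1,1,1).

The boundary map ∂_2: C_2 → C_1 maps a triangle to the signed sum of its edges. For instance
  ∂[1,2,5] = [2,5] − [1,5] + [1,2],
  ∂[1,3,5] = [3,5] − [1,5] + [1,3].
As a 12×8 matrix over Z this has rank 7, with invariant factors (1,1,1,1,1,1,1).

Reading off H_k = ker ∂_k / im ∂_{k+1}:

  H_0: rank C_0 − rank ∂_1 = 6 − 5 = 1, and the invariant factors of ∂_1 are all 1, so H_0 ≅ Z.

(K is a triangulation of the 2-sphere S^2.)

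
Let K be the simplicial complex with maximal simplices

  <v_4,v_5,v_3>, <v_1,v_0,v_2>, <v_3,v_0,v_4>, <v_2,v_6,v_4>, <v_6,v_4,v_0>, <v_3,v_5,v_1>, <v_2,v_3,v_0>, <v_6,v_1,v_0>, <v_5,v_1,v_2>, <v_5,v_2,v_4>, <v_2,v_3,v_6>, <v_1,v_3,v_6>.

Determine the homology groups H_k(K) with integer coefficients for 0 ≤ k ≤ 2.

H_0 ≅ Z,  H_1 ≅ Z/2,  H_2 = 0.

K has 7 vertices, 18 edges, 12 triangles.
rank ∂_0 = 0, rank ∂_1 = 6 ⇒ b_0 = 7 − 0 − 6 = 1; all invariant factors of ∂_1 are 1 so no torsion. So H_0 = Z.
rank ∂_1 = 6, rank ∂_2 = 12 ⇒ b_1 = 18 − 6 − 12 = 0; ∂_2 has invariant factor(s) [2] giving torsion. So H_1 = Z/2.
rank ∂_2 = 12, rank ∂_3 = 0 ⇒ b_2 = 12 − 12 − 0 = 0. So H_2 = 0.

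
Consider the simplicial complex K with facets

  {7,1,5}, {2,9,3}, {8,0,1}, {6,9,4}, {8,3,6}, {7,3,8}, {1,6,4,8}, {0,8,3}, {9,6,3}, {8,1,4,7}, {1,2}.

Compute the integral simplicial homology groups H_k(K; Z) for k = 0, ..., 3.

H_0 = Z,  H_1 = Z,  H_2 = 0,  H_3 = 0.

K has 10 vertices, 23 edges, 15 triangles, 2 3-simplices.
rank ∂_0 = 0, rank ∂_1 = 9 ⇒ b_0 = 10 − 0 − 9 = 1; all invariant factors of ∂_1 are 1 so no torsion. So H_0 ≅ Z.
rank ∂_1 = 9, rank ∂_2 = 13 ⇒ b_1 = 23 − 9 − 13 = 1; all invariant factors of ∂_2 are 1 so no torsion. So H_1 ≅ Z.
rank ∂_2 = 13, rank ∂_3 = 2 ⇒ b_2 = 15 − 13 − 2 = 0; all invariant factors of ∂_3 are 1 so no torsion. So H_2 ≅ 0.
rank ∂_3 = 2, rank ∂_4 = 0 ⇒ b_3 = 2 − 2 − 0 = 0. So H_3 ≅ 0.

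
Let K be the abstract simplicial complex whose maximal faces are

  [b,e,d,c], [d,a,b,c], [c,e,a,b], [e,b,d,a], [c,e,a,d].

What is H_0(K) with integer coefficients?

Fix the vertex order a < b < c < d < e and write every simplex with vertices in increasing order. Then dim K = 3 and the simplices of K are:

  0-simplices (5): a, b, c, d, e
  1-simplices (10): ab, ac, ad, ae, bc, bd, be, cd, ce, de
  2-simplices (10): abc, abd, abe, acd, ace, ade, bcd, bce, bde, cde
  3-simplices (5): abcd, abce, abde, acde, bcde

Hence C_0 ≅ Z^5, C_1 ≅ Z^10, C_2 ≅ Z^10, C_3 ≅ Z^5.

Boundary ∂_1: C_1 → C_0 sends each edge [p,q] (with p < q) to q − p.
As a 5×10 matrix over Z this has rank 4, with invariant factors (1,1,1,1).

Boundary ∂_2: C_2 → C_1 sends each 2-simplex [p,q,r] to [q,r] − [p,r] + [p,q]. For instance
  ∂acd = cd − ad + ac,
  ∂bce = ce − be + bc.
As a 10×10 matrix over Z this has rank 6, with invariant factors (1,1,1,1,1,1).

∂_3: C_3 → C_2 sends each 3-simplex σ to the alternating sum Σ_i (−1)^i (σ with its i-th vertex removed). For instance
  ∂acde = cde − ade + ace − acd,
  ∂bcde = cde − bde + bce − bcd.
As a 10×5 matrix over Z this has rank 4, with invariant factors (1,1,1,1).

Now H_k = ker ∂_k / im ∂_{k+1}, so:

  H_0: rank C_0 − rank ∂_1 = 5 − 4 = 1, and the invariant factors of ∂_1 are all 1, so H_0 ≅ Z.

H_0 ≅ Z.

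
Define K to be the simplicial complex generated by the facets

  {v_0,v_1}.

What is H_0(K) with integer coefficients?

Take the total order v_0 < v_1 on the vertex set. Then K (dimension 1) consists of the simplices:

  0-simplices (2): [v_0], [v_1]
  1-simplices (1): [v_0,v_1]

giving chain groups C_0 ≅ Z^2, C_1 ≅ Z^1.

The boundary map ∂_1: C_1 → C_0 sends each edge [p,q] (with p < q) to q − p. For instance
  ∂[v_0,v_1] = [v_1] − [v_0].
The resulting 2×1 matrix has rank 1, and its Smith normal form has invariant factors (1).

From H_k ≅ ker(∂_k) / im(∂_{k+1}) we obtain:

  H_0: rank C_0 − rank ∂_1 = 2 − 1 = 1, and the invariant factors of ∂_1 are all 1, so H_0 ≅ Z.

H_0 = Z.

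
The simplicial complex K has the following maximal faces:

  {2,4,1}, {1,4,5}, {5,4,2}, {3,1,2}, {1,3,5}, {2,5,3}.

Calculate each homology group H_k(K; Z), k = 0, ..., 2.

H_0 = Z,  H_1 = 0,  H_2 = Z.

We work with the vertex ordering 1 < 2 < 3 < 4 < 5. The simplices of K, each written with vertices in increasing order, are:

  0-simplices (5): [1], [2], [3], [4], [5]
  1-simplices (9): [1,2], [1,3], [1,4], [1,5], [2,3], [2,4], [2,5], [3,5], [4,5]
  2-simplices (6): [1,2,3], [1,2,4], [1,3,5], [1,4,5], [2,3,5], [2,4,5]

giving chain groups C_0 ≅ Z^5, C_1 ≅ Z^9, C_2 ≅ Z^6.

Boundary ∂_1: C_1 → C_0 maps an edge to its endpoints' difference, ∂[p,q] = q − p. For instance
  ∂[2,4] = [4] − [2].
The resulting 5×9 matrix has rank 4, and its Smith normal form has invariant factors (1,1,1,1).

Boundary ∂_2: C_2 → C_1 sends each 2-simplex [p,q,r] to [q,r] − [p,r] + [p,q]. For instance
  ∂[1,4,5] = [4,5] − [1,5] + [1,4],
  ∂[1,2,3] = [2,3] − [1,3] + [1,2].
This gives a 9×6 integer matrix of rank 5; reducing to Smith normal form yields diagonal entries (1,1,1,1,1).

Reading off H_k = ker ∂_k / im ∂_{k+1}:

  H_0: rank C_0 − rank ∂_1 = 5 − 4 = 1, and the invariant factors of ∂_1 are all 1, so H_0 = Z.
  H_1: rank ker ∂_1 − rank ∂_2 = (9 − 4) − 5 = 0, and the invariant factors of ∂_2 are all 1, so H_1 = 0.
  H_2: rank ker ∂_2 − rank ∂_3 = (6 − 5) − 0 = 1, and there is no ∂_3, so H_2 = Z.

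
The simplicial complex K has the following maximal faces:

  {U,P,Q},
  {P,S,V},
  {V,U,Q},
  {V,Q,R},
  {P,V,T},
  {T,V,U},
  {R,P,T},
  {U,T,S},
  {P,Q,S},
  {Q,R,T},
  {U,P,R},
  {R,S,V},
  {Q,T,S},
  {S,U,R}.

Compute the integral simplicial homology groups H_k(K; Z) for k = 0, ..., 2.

We work with the vertex ordering P < Q < R < S < T < U < V. The simplices of K, each written with vertices in increasing order, are:

  0-simplices (7): P, Q, R, S, T, U, V
  1-simplices (21): PQ, PR, PS, PT, PU, PV, QR, QS, QT, QU, QV, RS, RT, RU, RV, ST, SU, SV, TU, TV, UV
  2-simplices (14): PQS, PQU, PRT, PRU, PSV, PTV, QRT, QRV, QST, QUV, RSU, RSV, STU, TUV

giving chain groups C_0 ≅ Z^7, C_1 ≅ Z^21, C_2 ≅ Z^14.

Boundary ∂_1: C_1 → C_0 maps an edge to its endpoints' difference, ∂[p,q] = q − p. For instance
  ∂RS = S − R.
As a 7×21 matrix over Z this has rank 6, with invariant factors (1,1,1,1,1,1).

Boundary ∂_2: C_2 → C_1 sends each 2-simplex [p,q,r] to [q,r] − [p,r] + [p,q]. For instance
  ∂STU = TU − SU + ST,
  ∂PRT = RT − PT + PR.
As a 21×14 matrix over Z this has rank 13, with invariant factors (1,1,1,1,1,1,1,1,1,1,1,1,1).

From H_k ≅ ker(∂_k) / im(∂_{k+1}) we obtain:

  H_0: rank C_0 − rank ∂_1 = 7 − 6 = 1, and the invariant factors of ∂_1 are all 1, so H_0 = Z.
  H_1: rank ker ∂_1 − rank ∂_2 = (21 − 6) − 13 = 2, and the invariant factors of ∂_2 are all 1, so H_1 = Z^2.
  H_2: rank ker ∂_2 − rank ∂_3 = (14 − 13) − 0 = 1, and there is no ∂_3, so H_2 = Z.

H_0 = Z,  H_1 = Z^2,  H_2 = Z.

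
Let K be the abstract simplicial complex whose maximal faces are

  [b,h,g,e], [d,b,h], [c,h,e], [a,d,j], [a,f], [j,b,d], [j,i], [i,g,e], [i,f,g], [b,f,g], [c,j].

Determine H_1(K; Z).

H_1 = Z^3.

Fix the vertex order a < b < c < d < e < f < g < h < i < j and write every simplex with vertices in increasing order. Then dim K = 3 and the simplices of K are:

  0-simplices (10): a, b, c, d, e, f, g, h, i, j
  1-simplices (22): ad, af, aj, bd, be, bf, bg, bh, bj, ce, ch, cj, dh, dj, eg, eh, ei, fg, fi, gh, gi, ij
  2-simplices (11): adj, bdh, bdj, beg, beh, bfg, bgh, ceh, egh, egi, fgi
  3-simplices (1): begh

giving chain groups C_0 ≅ Z^10, C_1 ≅ Z^22, C_2 ≅ Z^11, C_3 ≅ Z^1.

∂_1: C_1 → C_0 is given by ∂[p,q] = [q] − [p]. For instance
  ∂be = e − b.
This gives a 10×22 integer matrix of rank 9; reducing to Smith normal form yields diagonal entries (1,1,1,1,1,1,1,1,1).

∂_2: C_2 → C_1 sends each 2-simplex [p,q,r] to [q,r] − [p,r] + [p,q]. For instance
  ∂beh = eh − bh + be,
  ∂egh = gh − eh + eg.
As a 22×11 matrix over Z this has rank 10, with invariant factors (1,1,1,1,1,1,1,1,1,1).

∂_3: C_3 → C_2 sends each 3-simplex σ to the alternating sum Σ_i (−1)^i (σ with its i-th vertex removed). For instance
  ∂begh = egh − bgh + beh − beg.
This gives a 11×1 integer matrix of rank 1; reducing to Smith normal form yields diagonal entries (1).

From H_k ≅ ker(∂_k) / im(∂_{k+1}) we obtain:

  H_1: rank ker ∂_1 − rank ∂_2 = (22 − 9) − 10 = 3, and the invariant factors of ∂_2 are all 1, so H_1 ≅ Z^3.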